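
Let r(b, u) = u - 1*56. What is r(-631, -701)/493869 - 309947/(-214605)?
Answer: 2682644894/1859416785 ≈ 1.4427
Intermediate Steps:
r(b, u) = -56 + u (r(b, u) = u - 56 = -56 + u)
r(-631, -701)/493869 - 309947/(-214605) = (-56 - 701)/493869 - 309947/(-214605) = -757*1/493869 - 309947*(-1/214605) = -757/493869 + 16313/11295 = 2682644894/1859416785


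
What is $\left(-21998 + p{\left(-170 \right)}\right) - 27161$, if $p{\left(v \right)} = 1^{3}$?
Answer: $-49158$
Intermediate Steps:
$p{\left(v \right)} = 1$
$\left(-21998 + p{\left(-170 \right)}\right) - 27161 = \left(-21998 + 1\right) - 27161 = -21997 - 27161 = -49158$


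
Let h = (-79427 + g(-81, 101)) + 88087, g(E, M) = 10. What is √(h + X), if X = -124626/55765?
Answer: 6*√748734850885/55765 ≈ 93.101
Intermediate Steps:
h = 8670 (h = (-79427 + 10) + 88087 = -79417 + 88087 = 8670)
X = -124626/55765 (X = -124626*1/55765 = -124626/55765 ≈ -2.2348)
√(h + X) = √(8670 - 124626/55765) = √(483357924/55765) = 6*√748734850885/55765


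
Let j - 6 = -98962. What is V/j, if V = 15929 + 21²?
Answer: -8185/49478 ≈ -0.16543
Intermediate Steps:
j = -98956 (j = 6 - 98962 = -98956)
V = 16370 (V = 15929 + 441 = 16370)
V/j = 16370/(-98956) = 16370*(-1/98956) = -8185/49478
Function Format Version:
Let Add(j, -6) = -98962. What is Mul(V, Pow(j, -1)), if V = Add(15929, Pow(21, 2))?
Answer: Rational(-8185, 49478) ≈ -0.16543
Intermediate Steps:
j = -98956 (j = Add(6, -98962) = -98956)
V = 16370 (V = Add(15929, 441) = 16370)
Mul(V, Pow(j, -1)) = Mul(16370, Pow(-98956, -1)) = Mul(16370, Rational(-1, 98956)) = Rational(-8185, 49478)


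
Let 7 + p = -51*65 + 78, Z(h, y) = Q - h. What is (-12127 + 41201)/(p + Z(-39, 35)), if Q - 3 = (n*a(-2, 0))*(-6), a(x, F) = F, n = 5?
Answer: -14537/1601 ≈ -9.0800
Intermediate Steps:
Q = 3 (Q = 3 + (5*0)*(-6) = 3 + 0*(-6) = 3 + 0 = 3)
Z(h, y) = 3 - h
p = -3244 (p = -7 + (-51*65 + 78) = -7 + (-3315 + 78) = -7 - 3237 = -3244)
(-12127 + 41201)/(p + Z(-39, 35)) = (-12127 + 41201)/(-3244 + (3 - 1*(-39))) = 29074/(-3244 + (3 + 39)) = 29074/(-3244 + 42) = 29074/(-3202) = 29074*(-1/3202) = -14537/1601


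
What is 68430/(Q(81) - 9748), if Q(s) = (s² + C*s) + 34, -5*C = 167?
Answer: -57025/4882 ≈ -11.681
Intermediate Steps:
C = -167/5 (C = -⅕*167 = -167/5 ≈ -33.400)
Q(s) = 34 + s² - 167*s/5 (Q(s) = (s² - 167*s/5) + 34 = 34 + s² - 167*s/5)
68430/(Q(81) - 9748) = 68430/((34 + 81² - 167/5*81) - 9748) = 68430/((34 + 6561 - 13527/5) - 9748) = 68430/(19448/5 - 9748) = 68430/(-29292/5) = 68430*(-5/29292) = -57025/4882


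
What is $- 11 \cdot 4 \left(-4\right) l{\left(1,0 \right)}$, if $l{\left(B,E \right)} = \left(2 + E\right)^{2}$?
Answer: $704$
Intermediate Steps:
$- 11 \cdot 4 \left(-4\right) l{\left(1,0 \right)} = - 11 \cdot 4 \left(-4\right) \left(2 + 0\right)^{2} = \left(-11\right) \left(-16\right) 2^{2} = 176 \cdot 4 = 704$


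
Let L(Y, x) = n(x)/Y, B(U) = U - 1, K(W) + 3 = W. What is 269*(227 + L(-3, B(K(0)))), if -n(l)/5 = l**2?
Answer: 204709/3 ≈ 68236.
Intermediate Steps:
K(W) = -3 + W
B(U) = -1 + U
n(l) = -5*l**2
L(Y, x) = -5*x**2/Y (L(Y, x) = (-5*x**2)/Y = -5*x**2/Y)
269*(227 + L(-3, B(K(0)))) = 269*(227 - 5*(-1 + (-3 + 0))**2/(-3)) = 269*(227 - 5*(-1/3)*(-1 - 3)**2) = 269*(227 - 5*(-1/3)*(-4)**2) = 269*(227 - 5*(-1/3)*16) = 269*(227 + 80/3) = 269*(761/3) = 204709/3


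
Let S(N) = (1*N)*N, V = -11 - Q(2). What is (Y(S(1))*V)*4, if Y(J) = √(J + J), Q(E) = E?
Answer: -52*√2 ≈ -73.539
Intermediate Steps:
V = -13 (V = -11 - 1*2 = -11 - 2 = -13)
S(N) = N² (S(N) = N*N = N²)
Y(J) = √2*√J (Y(J) = √(2*J) = √2*√J)
(Y(S(1))*V)*4 = ((√2*√(1²))*(-13))*4 = ((√2*√1)*(-13))*4 = ((√2*1)*(-13))*4 = (√2*(-13))*4 = -13*√2*4 = -52*√2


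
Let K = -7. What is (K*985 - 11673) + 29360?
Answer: 10792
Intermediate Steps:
(K*985 - 11673) + 29360 = (-7*985 - 11673) + 29360 = (-6895 - 11673) + 29360 = -18568 + 29360 = 10792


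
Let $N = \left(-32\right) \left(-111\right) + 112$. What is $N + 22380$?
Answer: $26044$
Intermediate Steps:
$N = 3664$ ($N = 3552 + 112 = 3664$)
$N + 22380 = 3664 + 22380 = 26044$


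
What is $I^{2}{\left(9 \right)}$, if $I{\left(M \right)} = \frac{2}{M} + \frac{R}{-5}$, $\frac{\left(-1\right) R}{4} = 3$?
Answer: $\frac{13924}{2025} \approx 6.8761$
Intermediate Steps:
$R = -12$ ($R = \left(-4\right) 3 = -12$)
$I{\left(M \right)} = \frac{12}{5} + \frac{2}{M}$ ($I{\left(M \right)} = \frac{2}{M} - \frac{12}{-5} = \frac{2}{M} - - \frac{12}{5} = \frac{2}{M} + \frac{12}{5} = \frac{12}{5} + \frac{2}{M}$)
$I^{2}{\left(9 \right)} = \left(\frac{12}{5} + \frac{2}{9}\right)^{2} = \left(\frac{118}{45}\right)^{2} = \frac{13924}{2025}$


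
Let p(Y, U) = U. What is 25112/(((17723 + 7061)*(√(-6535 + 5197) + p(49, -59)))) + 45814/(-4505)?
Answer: -684803539773/67256325310 - 3139*I*√1338/14929262 ≈ -10.182 - 0.007691*I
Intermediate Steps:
25112/(((17723 + 7061)*(√(-6535 + 5197) + p(49, -59)))) + 45814/(-4505) = 25112/(((17723 + 7061)*(√(-6535 + 5197) - 59))) + 45814/(-4505) = 25112/((24784*(√(-1338) - 59))) + 45814*(-1/4505) = 25112/((24784*(I*√1338 - 59))) - 45814/4505 = 25112/((24784*(-59 + I*√1338))) - 45814/4505 = 25112/(-1462256 + 24784*I*√1338) - 45814/4505 = -45814/4505 + 25112/(-1462256 + 24784*I*√1338)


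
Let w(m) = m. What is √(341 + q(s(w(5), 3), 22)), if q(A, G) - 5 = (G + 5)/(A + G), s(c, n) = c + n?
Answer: √34690/10 ≈ 18.625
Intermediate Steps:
q(A, G) = 5 + (5 + G)/(A + G) (q(A, G) = 5 + (G + 5)/(A + G) = 5 + (5 + G)/(A + G))
√(341 + q(s(w(5), 3), 22)) = √(341 + (5 + 5*(5 + 3) + 6*22)/((5 + 3) + 22)) = √(341 + (5 + 5*8 + 132)/(8 + 22)) = √(341 + (5 + 40 + 132)/30) = √(341 + (1/30)*177) = √(341 + 59/10) = √(3469/10) = √34690/10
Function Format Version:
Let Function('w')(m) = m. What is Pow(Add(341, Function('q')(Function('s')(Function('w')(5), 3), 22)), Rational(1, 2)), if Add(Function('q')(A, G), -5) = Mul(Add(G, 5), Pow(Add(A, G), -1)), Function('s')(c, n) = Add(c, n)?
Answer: Mul(Rational(1, 10), Pow(34690, Rational(1, 2))) ≈ 18.625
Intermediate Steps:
Function('q')(A, G) = Add(5, Mul(Pow(Add(A, G), -1), Add(5, G))) (Function('q')(A, G) = Add(5, Mul(Add(G, 5), Pow(Add(A, G), -1))) = Add(5, Mul(Add(5, G), Pow(Add(A, G), -1))) = Add(5, Mul(Pow(Add(A, G), -1), Add(5, G))))
Pow(Add(341, Function('q')(Function('s')(Function('w')(5), 3), 22)), Rational(1, 2)) = Pow(Add(341, Mul(Pow(Add(Add(5, 3), 22), -1), Add(5, Mul(5, Add(5, 3)), Mul(6, 22)))), Rational(1, 2)) = Pow(Add(341, Mul(Pow(Add(8, 22), -1), Add(5, Mul(5, 8), 132))), Rational(1, 2)) = Pow(Add(341, Mul(Pow(30, -1), Add(5, 40, 132))), Rational(1, 2)) = Pow(Add(341, Mul(Rational(1, 30), 177)), Rational(1, 2)) = Pow(Add(341, Rational(59, 10)), Rational(1, 2)) = Pow(Rational(3469, 10), Rational(1, 2)) = Mul(Rational(1, 10), Pow(34690, Rational(1, 2)))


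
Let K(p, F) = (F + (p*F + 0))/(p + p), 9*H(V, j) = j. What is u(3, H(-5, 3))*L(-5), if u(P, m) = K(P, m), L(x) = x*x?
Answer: 50/9 ≈ 5.5556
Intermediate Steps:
H(V, j) = j/9
L(x) = x²
K(p, F) = (F + F*p)/(2*p) (K(p, F) = (F + (F*p + 0))/((2*p)) = (F + F*p)*(1/(2*p)) = (F + F*p)/(2*p))
u(P, m) = m*(1 + P)/(2*P)
u(3, H(-5, 3))*L(-5) = ((½)*((⅑)*3)*(1 + 3)/3)*(-5)² = ((½)*(⅓)*(⅓)*4)*25 = (2/9)*25 = 50/9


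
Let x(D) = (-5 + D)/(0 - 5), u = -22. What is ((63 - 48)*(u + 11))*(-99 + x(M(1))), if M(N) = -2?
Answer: 16104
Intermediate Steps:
x(D) = 1 - D/5 (x(D) = (-5 + D)/(-5) = (-5 + D)*(-⅕) = 1 - D/5)
((63 - 48)*(u + 11))*(-99 + x(M(1))) = ((63 - 48)*(-22 + 11))*(-99 + (1 - ⅕*(-2))) = (15*(-11))*(-99 + (1 + ⅖)) = -165*(-99 + 7/5) = -165*(-488/5) = 16104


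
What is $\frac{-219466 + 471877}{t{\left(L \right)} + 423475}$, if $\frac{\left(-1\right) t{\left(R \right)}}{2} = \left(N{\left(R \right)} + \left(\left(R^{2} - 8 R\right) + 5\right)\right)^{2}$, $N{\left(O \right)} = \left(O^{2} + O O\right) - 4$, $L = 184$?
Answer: $- \frac{252411}{20038395343} \approx -1.2596 \cdot 10^{-5}$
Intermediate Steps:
$N{\left(O \right)} = -4 + 2 O^{2}$ ($N{\left(O \right)} = \left(O^{2} + O^{2}\right) - 4 = 2 O^{2} - 4 = -4 + 2 O^{2}$)
$t{\left(R \right)} = - 2 \left(1 - 8 R + 3 R^{2}\right)^{2}$ ($t{\left(R \right)} = - 2 \left(\left(-4 + 2 R^{2}\right) + \left(\left(R^{2} - 8 R\right) + 5\right)\right)^{2} = - 2 \left(\left(-4 + 2 R^{2}\right) + \left(5 + R^{2} - 8 R\right)\right)^{2} = - 2 \left(1 - 8 R + 3 R^{2}\right)^{2}$)
$\frac{-219466 + 471877}{t{\left(L \right)} + 423475} = \frac{-219466 + 471877}{- 2 \left(1 - 1472 + 3 \cdot 184^{2}\right)^{2} + 423475} = \frac{252411}{- 2 \left(1 - 1472 + 3 \cdot 33856\right)^{2} + 423475} = \frac{252411}{- 2 \left(1 - 1472 + 101568\right)^{2} + 423475} = \frac{252411}{- 2 \cdot 100097^{2} + 423475} = \frac{252411}{\left(-2\right) 10019409409 + 423475} = \frac{252411}{-20038818818 + 423475} = \frac{252411}{-20038395343} = 252411 \left(- \frac{1}{20038395343}\right) = - \frac{252411}{20038395343}$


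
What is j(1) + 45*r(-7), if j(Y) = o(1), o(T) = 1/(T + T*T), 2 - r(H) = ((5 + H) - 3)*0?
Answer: 181/2 ≈ 90.500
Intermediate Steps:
r(H) = 2 (r(H) = 2 - ((5 + H) - 3)*0 = 2 - (2 + H)*0 = 2 - 1*0 = 2 + 0 = 2)
o(T) = 1/(T + T**2)
j(Y) = 1/2 (j(Y) = 1/(1*(1 + 1)) = 1/2)
j(1) + 45*r(-7) = 1/2 + 45*2 = 1/2 + 90 = 181/2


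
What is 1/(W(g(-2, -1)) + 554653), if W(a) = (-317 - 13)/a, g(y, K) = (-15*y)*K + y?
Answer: 16/8874613 ≈ 1.8029e-6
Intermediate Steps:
g(y, K) = y - 15*K*y (g(y, K) = -15*K*y + y = y - 15*K*y)
W(a) = -330/a
1/(W(g(-2, -1)) + 554653) = 1/(-330*(-1/(2*(1 - 15*(-1)))) + 554653) = 1/(-330*(-1/(2*(1 + 15))) + 554653) = 1/(-330/((-2*16)) + 554653) = 1/(-330/(-32) + 554653) = 1/(-330*(-1/32) + 554653) = 1/(165/16 + 554653) = 1/(8874613/16) = 16/8874613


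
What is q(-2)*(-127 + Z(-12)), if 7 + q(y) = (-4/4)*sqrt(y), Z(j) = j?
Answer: 973 + 139*I*sqrt(2) ≈ 973.0 + 196.58*I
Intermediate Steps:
q(y) = -7 - sqrt(y) (q(y) = -7 + (-4/4)*sqrt(y) = -7 + (-4*1/4)*sqrt(y) = -7 - sqrt(y))
q(-2)*(-127 + Z(-12)) = (-7 - sqrt(-2))*(-127 - 12) = (-7 - I*sqrt(2))*(-139) = 973 + 139*I*sqrt(2)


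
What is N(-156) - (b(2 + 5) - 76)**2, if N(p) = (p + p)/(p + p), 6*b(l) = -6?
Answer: -5928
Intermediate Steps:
b(l) = -1 (b(l) = (1/6)*(-6) = -1)
N(p) = 1 (N(p) = (2*p)/((2*p)) = (2*p)*(1/(2*p)) = 1)
N(-156) - (b(2 + 5) - 76)**2 = 1 - (-1 - 76)**2 = 1 - 1*(-77)**2 = 1 - 1*5929 = 1 - 5929 = -5928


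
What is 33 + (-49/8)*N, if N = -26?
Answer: 769/4 ≈ 192.25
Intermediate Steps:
33 + (-49/8)*N = 33 - 49/8*(-26) = 33 + 637/4 = 769/4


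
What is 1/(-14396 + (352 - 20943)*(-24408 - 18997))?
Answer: 1/893737959 ≈ 1.1189e-9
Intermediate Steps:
1/(-14396 + (352 - 20943)*(-24408 - 18997)) = 1/(-14396 - 20591*(-43405)) = 1/(-14396 + 893752355) = 1/893737959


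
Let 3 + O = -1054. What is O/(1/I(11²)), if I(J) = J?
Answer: -127897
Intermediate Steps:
O = -1057 (O = -3 - 1054 = -1057)
O/(1/I(11²)) = -1057*11² = -1057/(1/121) = -1057/1/121 = -1057*121 = -127897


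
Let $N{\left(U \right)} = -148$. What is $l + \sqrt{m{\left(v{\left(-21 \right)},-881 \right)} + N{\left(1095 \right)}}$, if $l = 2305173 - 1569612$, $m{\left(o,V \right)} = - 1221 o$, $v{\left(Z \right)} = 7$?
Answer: $735561 + i \sqrt{8695} \approx 7.3556 \cdot 10^{5} + 93.247 i$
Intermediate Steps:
$l = 735561$
$l + \sqrt{m{\left(v{\left(-21 \right)},-881 \right)} + N{\left(1095 \right)}} = 735561 + \sqrt{\left(-1221\right) 7 - 148} = 735561 + \sqrt{-8547 - 148} = 735561 + \sqrt{-8695} = 735561 + i \sqrt{8695}$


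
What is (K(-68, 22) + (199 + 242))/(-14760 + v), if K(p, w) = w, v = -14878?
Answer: -463/29638 ≈ -0.015622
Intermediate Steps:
(K(-68, 22) + (199 + 242))/(-14760 + v) = (22 + (199 + 242))/(-14760 - 14878) = (22 + 441)/(-29638) = 463*(-1/29638) = -463/29638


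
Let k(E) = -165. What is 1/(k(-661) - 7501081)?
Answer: -1/7501246 ≈ -1.3331e-7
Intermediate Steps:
1/(k(-661) - 7501081) = 1/(-165 - 7501081) = 1/(-7501246) = -1/7501246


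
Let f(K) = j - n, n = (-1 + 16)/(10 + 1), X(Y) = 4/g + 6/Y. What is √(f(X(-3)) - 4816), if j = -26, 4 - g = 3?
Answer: I*√586047/11 ≈ 69.594*I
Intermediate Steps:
g = 1 (g = 4 - 1*3 = 4 - 3 = 1)
X(Y) = 4 + 6/Y (X(Y) = 4/1 + 6/Y = 4*1 + 6/Y = 4 + 6/Y)
n = 15/11 ≈ 1.3636
f(K) = -301/11 (f(K) = -26 - 1*15/11 = -26 - 15/11 = -301/11)
√(f(X(-3)) - 4816) = √(-301/11 - 4816) = √(-53277/11) = I*√586047/11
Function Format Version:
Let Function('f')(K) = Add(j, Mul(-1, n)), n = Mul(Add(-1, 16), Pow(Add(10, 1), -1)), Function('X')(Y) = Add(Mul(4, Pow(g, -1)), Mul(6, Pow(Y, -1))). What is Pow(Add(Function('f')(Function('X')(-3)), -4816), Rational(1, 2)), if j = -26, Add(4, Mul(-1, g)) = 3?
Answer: Mul(Rational(1, 11), I, Pow(586047, Rational(1, 2))) ≈ Mul(69.594, I)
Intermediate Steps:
g = 1 (g = Add(4, Mul(-1, 3)) = Add(4, -3) = 1)
Function('X')(Y) = Add(4, Mul(6, Pow(Y, -1))) (Function('X')(Y) = Add(Mul(4, Pow(1, -1)), Mul(6, Pow(Y, -1))) = Add(Mul(4, 1), Mul(6, Pow(Y, -1))) = Add(4, Mul(6, Pow(Y, -1))))
n = Rational(15, 11) (n = Mul(15, Pow(11, -1)) = Mul(15, Rational(1, 11)) = Rational(15, 11) ≈ 1.3636)
Function('f')(K) = Rational(-301, 11) (Function('f')(K) = Add(-26, Mul(-1, Rational(15, 11))) = Add(-26, Rational(-15, 11)) = Rational(-301, 11))
Pow(Add(Function('f')(Function('X')(-3)), -4816), Rational(1, 2)) = Pow(Add(Rational(-301, 11), -4816), Rational(1, 2)) = Pow(Rational(-53277, 11), Rational(1, 2)) = Mul(Rational(1, 11), I, Pow(586047, Rational(1, 2)))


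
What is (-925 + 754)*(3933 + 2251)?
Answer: -1057464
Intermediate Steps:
(-925 + 754)*(3933 + 2251) = -171*6184 = -1057464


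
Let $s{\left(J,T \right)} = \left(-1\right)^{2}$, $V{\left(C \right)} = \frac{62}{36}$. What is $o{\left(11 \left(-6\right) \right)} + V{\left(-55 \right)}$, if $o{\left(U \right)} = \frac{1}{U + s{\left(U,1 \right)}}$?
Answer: $\frac{1997}{1170} \approx 1.7068$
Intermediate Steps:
$V{\left(C \right)} = \frac{31}{18}$ ($V{\left(C \right)} = 62 \cdot \frac{1}{36} = \frac{31}{18}$)
$s{\left(J,T \right)} = 1$
$o{\left(U \right)} = \frac{1}{1 + U}$ ($o{\left(U \right)} = \frac{1}{U + 1} = \frac{1}{1 + U}$)
$o{\left(11 \left(-6\right) \right)} + V{\left(-55 \right)} = \frac{1}{1 + 11 \left(-6\right)} + \frac{31}{18} = \frac{1}{1 - 66} + \frac{31}{18} = \frac{1}{-65} + \frac{31}{18} = - \frac{1}{65} + \frac{31}{18} = \frac{1997}{1170}$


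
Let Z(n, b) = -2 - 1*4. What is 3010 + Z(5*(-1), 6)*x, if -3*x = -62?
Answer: 2886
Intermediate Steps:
x = 62/3 (x = -1/3*(-62) = 62/3 ≈ 20.667)
Z(n, b) = -6 (Z(n, b) = -2 - 4 = -6)
3010 + Z(5*(-1), 6)*x = 3010 - 6*62/3 = 3010 - 124 = 2886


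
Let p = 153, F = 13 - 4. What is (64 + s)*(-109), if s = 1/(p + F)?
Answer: -1130221/162 ≈ -6976.7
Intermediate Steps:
F = 9
s = 1/162 (s = 1/(153 + 9) = 1/162 ≈ 0.0061728)
(64 + s)*(-109) = (64 + 1/162)*(-109) = (10369/162)*(-109) = -1130221/162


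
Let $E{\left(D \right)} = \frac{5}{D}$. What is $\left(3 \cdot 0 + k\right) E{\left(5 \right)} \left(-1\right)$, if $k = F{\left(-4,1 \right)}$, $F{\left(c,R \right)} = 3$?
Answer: $-3$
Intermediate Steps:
$k = 3$
$\left(3 \cdot 0 + k\right) E{\left(5 \right)} \left(-1\right) = \left(3 \cdot 0 + 3\right) \frac{5}{5} \left(-1\right) = \left(0 + 3\right) 5 \cdot \frac{1}{5} \left(-1\right) = 3 \cdot 1 \left(-1\right) = 3 \left(-1\right) = -3$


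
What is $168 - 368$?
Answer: $-200$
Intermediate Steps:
$168 - 368 = -200$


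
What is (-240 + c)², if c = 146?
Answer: 8836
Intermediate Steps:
(-240 + c)² = (-240 + 146)² = (-94)² = 8836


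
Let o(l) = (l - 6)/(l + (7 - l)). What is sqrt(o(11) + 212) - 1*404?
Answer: -404 + sqrt(10423)/7 ≈ -389.42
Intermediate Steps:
o(l) = -6/7 + l/7 (o(l) = (-6 + l)/7 = (-6 + l)*(1/7) = -6/7 + l/7)
sqrt(o(11) + 212) - 1*404 = sqrt((-6/7 + (1/7)*11) + 212) - 1*404 = sqrt((-6/7 + 11/7) + 212) - 404 = sqrt(5/7 + 212) - 404 = sqrt(1489/7) - 404 = sqrt(10423)/7 - 404 = -404 + sqrt(10423)/7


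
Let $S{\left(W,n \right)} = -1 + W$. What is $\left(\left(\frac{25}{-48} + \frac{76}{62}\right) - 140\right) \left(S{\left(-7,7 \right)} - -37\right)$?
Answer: $- \frac{6010859}{1488} \approx -4039.6$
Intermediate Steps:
$\left(\left(\frac{25}{-48} + \frac{76}{62}\right) - 140\right) \left(S{\left(-7,7 \right)} - -37\right) = \left(\left(\frac{25}{-48} + \frac{76}{62}\right) - 140\right) \left(\left(-1 - 7\right) - -37\right) = \left(\left(25 \left(- \frac{1}{48}\right) + 76 \cdot \frac{1}{62}\right) - 140\right) \left(-8 + 37\right) = \left(\left(- \frac{25}{48} + \frac{38}{31}\right) - 140\right) 29 = \left(\frac{1049}{1488} - 140\right) 29 = \left(- \frac{207271}{1488}\right) 29 = - \frac{6010859}{1488}$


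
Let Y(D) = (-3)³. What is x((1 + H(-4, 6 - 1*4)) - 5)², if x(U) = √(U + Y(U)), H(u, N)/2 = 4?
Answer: -23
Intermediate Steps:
H(u, N) = 8 (H(u, N) = 2*4 = 8)
Y(D) = -27
x(U) = √(-27 + U) (x(U) = √(U - 27) = √(-27 + U))
x((1 + H(-4, 6 - 1*4)) - 5)² = (√(-27 + ((1 + 8) - 5)))² = (√(-27 + (9 - 5)))² = (√(-27 + 4))² = (√(-23))² = (I*√23)² = -23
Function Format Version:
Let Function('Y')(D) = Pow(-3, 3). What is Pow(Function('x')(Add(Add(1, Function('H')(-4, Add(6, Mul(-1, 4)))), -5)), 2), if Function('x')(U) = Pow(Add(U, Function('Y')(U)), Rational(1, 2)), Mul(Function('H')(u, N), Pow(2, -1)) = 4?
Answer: -23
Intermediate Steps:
Function('H')(u, N) = 8 (Function('H')(u, N) = Mul(2, 4) = 8)
Function('Y')(D) = -27
Function('x')(U) = Pow(Add(-27, U), Rational(1, 2)) (Function('x')(U) = Pow(Add(U, -27), Rational(1, 2)) = Pow(Add(-27, U), Rational(1, 2)))
Pow(Function('x')(Add(Add(1, Function('H')(-4, Add(6, Mul(-1, 4)))), -5)), 2) = Pow(Pow(Add(-27, Add(Add(1, 8), -5)), Rational(1, 2)), 2) = Pow(Pow(Add(-27, Add(9, -5)), Rational(1, 2)), 2) = Pow(Pow(Add(-27, 4), Rational(1, 2)), 2) = Pow(Pow(-23, Rational(1, 2)), 2) = Pow(Mul(I, Pow(23, Rational(1, 2))), 2) = -23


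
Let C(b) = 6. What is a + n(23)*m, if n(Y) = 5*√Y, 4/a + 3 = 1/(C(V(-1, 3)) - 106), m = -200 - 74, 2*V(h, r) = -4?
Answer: -400/301 - 1370*√23 ≈ -6571.6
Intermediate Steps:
V(h, r) = -2 (V(h, r) = (½)*(-4) = -2)
m = -274
a = -400/301 (a = 4/(-3 + 1/(6 - 106)) = 4/(-3 + 1/(-100)) = 4/(-3 - 1/100) = 4/(-301/100) = 4*(-100/301) = -400/301 ≈ -1.3289)
a + n(23)*m = -400/301 + (5*√23)*(-274) = -400/301 - 1370*√23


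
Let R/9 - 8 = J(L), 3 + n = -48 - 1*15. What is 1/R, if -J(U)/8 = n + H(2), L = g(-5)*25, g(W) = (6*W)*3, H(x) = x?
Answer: 1/4680 ≈ 0.00021368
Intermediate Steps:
n = -66 (n = -3 + (-48 - 1*15) = -3 + (-48 - 15) = -3 - 63 = -66)
g(W) = 18*W
L = -2250 (L = (18*(-5))*25 = -90*25 = -2250)
J(U) = 512 (J(U) = -8*(-66 + 2) = -8*(-64) = 512)
R = 4680 (R = 72 + 9*512 = 72 + 4608 = 4680)
1/R = 1/4680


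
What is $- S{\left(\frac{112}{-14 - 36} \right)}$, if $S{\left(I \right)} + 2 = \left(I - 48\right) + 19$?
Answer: $\frac{831}{25} \approx 33.24$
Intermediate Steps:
$S{\left(I \right)} = -31 + I$ ($S{\left(I \right)} = -2 + \left(\left(I - 48\right) + 19\right) = -2 + \left(\left(-48 + I\right) + 19\right) = -2 + \left(-29 + I\right) = -31 + I$)
$- S{\left(\frac{112}{-14 - 36} \right)} = - (-31 + \frac{112}{-14 - 36}) = - (-31 + \frac{112}{-50}) = - (-31 + 112 \left(- \frac{1}{50}\right)) = - (-31 - \frac{56}{25}) = \left(-1\right) \left(- \frac{831}{25}\right) = \frac{831}{25}$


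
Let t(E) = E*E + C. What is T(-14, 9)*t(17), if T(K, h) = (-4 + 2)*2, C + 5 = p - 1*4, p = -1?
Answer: -1116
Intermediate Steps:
C = -10 (C = -5 + (-1 - 1*4) = -5 + (-1 - 4) = -5 - 5 = -10)
T(K, h) = -4 (T(K, h) = -2*2 = -4)
t(E) = -10 + E² (t(E) = E*E - 10 = E² - 10 = -10 + E²)
T(-14, 9)*t(17) = -4*(-10 + 17²) = -4*(-10 + 289) = -4*279 = -1116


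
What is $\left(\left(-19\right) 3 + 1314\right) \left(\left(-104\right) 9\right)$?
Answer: $-1176552$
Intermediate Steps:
$\left(\left(-19\right) 3 + 1314\right) \left(\left(-104\right) 9\right) = \left(-57 + 1314\right) \left(-936\right) = 1257 \left(-936\right) = -1176552$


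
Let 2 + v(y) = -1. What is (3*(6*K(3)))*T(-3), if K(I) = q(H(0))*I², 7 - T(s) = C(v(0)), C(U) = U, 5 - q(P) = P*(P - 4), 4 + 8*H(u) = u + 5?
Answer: 142155/16 ≈ 8884.7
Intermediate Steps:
v(y) = -3 (v(y) = -2 - 1 = -3)
H(u) = ⅛ + u/8 (H(u) = -½ + (u + 5)/8 = -½ + (5 + u)/8 = -½ + (5/8 + u/8) = ⅛ + u/8)
q(P) = 5 - P*(-4 + P) (q(P) = 5 - P*(P - 4) = 5 - P*(-4 + P))
T(s) = 10 (T(s) = 7 - 1*(-3) = 7 + 3 = 10)
K(I) = 351*I²/64 (K(I) = (5 - (⅛ + (⅛)*0)² + 4*(⅛ + (⅛)*0))*I² = (5 - (⅛ + 0)² + 4*(⅛ + 0))*I² = (5 - (⅛)² + 4*(⅛))*I² = (5 - 1*1/64 + ½)*I² = (5 - 1/64 + ½)*I² = 351*I²/64)
(3*(6*K(3)))*T(-3) = (3*(6*((351/64)*3²)))*10 = (3*(6*((351/64)*9)))*10 = (3*(6*(3159/64)))*10 = (3*(9477/32))*10 = (28431/32)*10 = 142155/16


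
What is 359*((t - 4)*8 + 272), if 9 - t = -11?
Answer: 143600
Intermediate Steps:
t = 20 (t = 9 - 1*(-11) = 9 + 11 = 20)
359*((t - 4)*8 + 272) = 359*((20 - 4)*8 + 272) = 359*(16*8 + 272) = 359*(128 + 272) = 359*400 = 143600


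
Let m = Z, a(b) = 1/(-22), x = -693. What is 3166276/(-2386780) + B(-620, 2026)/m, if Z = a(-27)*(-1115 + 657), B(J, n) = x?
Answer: -4729875286/136643155 ≈ -34.615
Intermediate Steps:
B(J, n) = -693
a(b) = -1/22
Z = 229/11 (Z = -(-1115 + 657)/22 = -1/22*(-458) = 229/11 ≈ 20.818)
m = 229/11 ≈ 20.818
3166276/(-2386780) + B(-620, 2026)/m = 3166276/(-2386780) - 693/229/11 = 3166276*(-1/2386780) - 693*11/229 = -791569/596695 - 7623/229 = -4729875286/136643155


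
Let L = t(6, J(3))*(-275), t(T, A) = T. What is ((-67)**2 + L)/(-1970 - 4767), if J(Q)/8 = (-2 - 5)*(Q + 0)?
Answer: -2839/6737 ≈ -0.42140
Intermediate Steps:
J(Q) = -56*Q (J(Q) = 8*((-2 - 5)*(Q + 0)) = 8*(-7*Q) = -56*Q)
L = -1650 (L = 6*(-275) = -1650)
((-67)**2 + L)/(-1970 - 4767) = ((-67)**2 - 1650)/(-1970 - 4767) = (4489 - 1650)/(-6737) = 2839*(-1/6737) = -2839/6737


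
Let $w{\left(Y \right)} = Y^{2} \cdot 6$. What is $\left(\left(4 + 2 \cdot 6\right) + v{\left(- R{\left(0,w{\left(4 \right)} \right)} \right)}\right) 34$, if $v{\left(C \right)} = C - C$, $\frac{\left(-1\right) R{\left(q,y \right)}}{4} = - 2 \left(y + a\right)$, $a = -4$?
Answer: $544$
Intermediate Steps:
$w{\left(Y \right)} = 6 Y^{2}$
$R{\left(q,y \right)} = -32 + 8 y$ ($R{\left(q,y \right)} = - 4 \left(- 2 \left(y - 4\right)\right) = - 4 \left(- 2 \left(-4 + y\right)\right) = - 4 \left(8 - 2 y\right) = -32 + 8 y$)
$v{\left(C \right)} = 0$
$\left(\left(4 + 2 \cdot 6\right) + v{\left(- R{\left(0,w{\left(4 \right)} \right)} \right)}\right) 34 = \left(\left(4 + 2 \cdot 6\right) + 0\right) 34 = \left(\left(4 + 12\right) + 0\right) 34 = \left(16 + 0\right) 34 = 16 \cdot 34 = 544$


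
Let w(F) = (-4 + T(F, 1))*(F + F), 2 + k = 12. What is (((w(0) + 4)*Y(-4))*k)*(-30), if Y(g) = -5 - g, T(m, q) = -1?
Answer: 1200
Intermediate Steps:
k = 10 (k = -2 + 12 = 10)
w(F) = -10*F (w(F) = (-4 - 1)*(F + F) = -10*F)
(((w(0) + 4)*Y(-4))*k)*(-30) = (((-10*0 + 4)*(-5 - 1*(-4)))*10)*(-30) = (((0 + 4)*(-5 + 4))*10)*(-30) = ((4*(-1))*10)*(-30) = -4*10*(-30) = -40*(-30) = 1200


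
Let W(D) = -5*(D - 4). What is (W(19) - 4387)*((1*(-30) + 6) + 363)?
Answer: -1512618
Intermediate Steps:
W(D) = 20 - 5*D (W(D) = -5*(-4 + D) = 20 - 5*D)
(W(19) - 4387)*((1*(-30) + 6) + 363) = ((20 - 5*19) - 4387)*((1*(-30) + 6) + 363) = ((20 - 95) - 4387)*((-30 + 6) + 363) = (-75 - 4387)*(-24 + 363) = -4462*339 = -1512618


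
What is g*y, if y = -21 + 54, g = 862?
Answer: 28446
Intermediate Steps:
y = 33
g*y = 862*33 = 28446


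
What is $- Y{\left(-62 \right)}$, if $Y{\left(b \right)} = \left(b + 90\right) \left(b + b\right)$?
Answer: $3472$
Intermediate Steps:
$Y{\left(b \right)} = 2 b \left(90 + b\right)$ ($Y{\left(b \right)} = \left(90 + b\right) 2 b = 2 b \left(90 + b\right)$)
$- Y{\left(-62 \right)} = - 2 \left(-62\right) \left(90 - 62\right) = - 2 \left(-62\right) 28 = \left(-1\right) \left(-3472\right) = 3472$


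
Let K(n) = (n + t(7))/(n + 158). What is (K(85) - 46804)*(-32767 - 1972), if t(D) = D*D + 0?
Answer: 395094914882/243 ≈ 1.6259e+9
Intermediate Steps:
t(D) = D² (t(D) = D² + 0 = D²)
K(n) = (49 + n)/(158 + n) (K(n) = (n + 7²)/(n + 158) = (n + 49)/(158 + n) = (49 + n)/(158 + n))
(K(85) - 46804)*(-32767 - 1972) = ((49 + 85)/(158 + 85) - 46804)*(-32767 - 1972) = (134/243 - 46804)*(-34739) = -11373238/243*(-34739) = 395094914882/243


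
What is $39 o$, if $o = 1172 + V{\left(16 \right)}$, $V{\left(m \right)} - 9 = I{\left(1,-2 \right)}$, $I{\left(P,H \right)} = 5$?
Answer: $46254$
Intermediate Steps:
$V{\left(m \right)} = 14$ ($V{\left(m \right)} = 9 + 5 = 14$)
$o = 1186$ ($o = 1172 + 14 = 1186$)
$39 o = 39 \cdot 1186 = 46254$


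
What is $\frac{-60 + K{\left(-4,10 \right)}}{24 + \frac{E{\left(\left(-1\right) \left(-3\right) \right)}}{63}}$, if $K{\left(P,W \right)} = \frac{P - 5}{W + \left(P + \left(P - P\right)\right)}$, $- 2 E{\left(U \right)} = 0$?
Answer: $- \frac{41}{16} \approx -2.5625$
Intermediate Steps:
$E{\left(U \right)} = 0$ ($E{\left(U \right)} = \left(- \frac{1}{2}\right) 0 = 0$)
$K{\left(P,W \right)} = \frac{-5 + P}{P + W}$ ($K{\left(P,W \right)} = \frac{-5 + P}{W + \left(P + 0\right)} = \frac{-5 + P}{W + P} = \frac{-5 + P}{P + W}$)
$\frac{-60 + K{\left(-4,10 \right)}}{24 + \frac{E{\left(\left(-1\right) \left(-3\right) \right)}}{63}} = \frac{-60 + \frac{-5 - 4}{-4 + 10}}{24 + \frac{0}{63}} = \frac{-60 + \frac{1}{6} \left(-9\right)}{24 + 0 \cdot \frac{1}{63}} = \frac{-60 + \frac{1}{6} \left(-9\right)}{24 + 0} = \frac{-60 - \frac{3}{2}}{24} = \left(- \frac{123}{2}\right) \frac{1}{24} = - \frac{41}{16}$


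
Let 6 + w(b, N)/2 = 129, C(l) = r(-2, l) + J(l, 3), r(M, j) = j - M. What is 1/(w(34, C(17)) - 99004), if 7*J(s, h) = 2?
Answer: -1/98758 ≈ -1.0126e-5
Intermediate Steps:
J(s, h) = 2/7 (J(s, h) = (1/7)*2 = 2/7)
C(l) = 16/7 + l (C(l) = (l - 1*(-2)) + 2/7 = (l + 2) + 2/7 = (2 + l) + 2/7 = 16/7 + l)
w(b, N) = 246 (w(b, N) = -12 + 2*129 = -12 + 258 = 246)
1/(w(34, C(17)) - 99004) = 1/(246 - 99004) = 1/(-98758) = -1/98758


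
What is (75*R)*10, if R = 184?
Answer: 138000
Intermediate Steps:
(75*R)*10 = (75*184)*10 = 13800*10 = 138000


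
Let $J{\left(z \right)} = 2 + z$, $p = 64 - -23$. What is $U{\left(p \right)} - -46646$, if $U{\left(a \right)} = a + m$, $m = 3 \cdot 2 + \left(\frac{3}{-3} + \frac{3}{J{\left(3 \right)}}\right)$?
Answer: $\frac{233693}{5} \approx 46739.0$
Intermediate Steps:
$p = 87$ ($p = 64 + 23 = 87$)
$m = \frac{28}{5}$ ($m = 3 \cdot 2 + \left(\frac{3}{-3} + \frac{3}{2 + 3}\right) = 6 + \left(3 \left(- \frac{1}{3}\right) + \frac{3}{5}\right) = 6 + \left(-1 + 3 \cdot \frac{1}{5}\right) = 6 + \left(-1 + \frac{3}{5}\right) = 6 - \frac{2}{5} = \frac{28}{5} \approx 5.6$)
$U{\left(a \right)} = \frac{28}{5} + a$ ($U{\left(a \right)} = a + \frac{28}{5} = \frac{28}{5} + a$)
$U{\left(p \right)} - -46646 = \left(\frac{28}{5} + 87\right) - -46646 = \frac{463}{5} + 46646 = \frac{233693}{5}$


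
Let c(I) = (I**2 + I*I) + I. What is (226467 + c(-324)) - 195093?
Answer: 241002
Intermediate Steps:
c(I) = I + 2*I**2 (c(I) = (I**2 + I**2) + I = 2*I**2 + I = I + 2*I**2)
(226467 + c(-324)) - 195093 = (226467 - 324*(1 + 2*(-324))) - 195093 = (226467 - 324*(1 - 648)) - 195093 = (226467 - 324*(-647)) - 195093 = (226467 + 209628) - 195093 = 436095 - 195093 = 241002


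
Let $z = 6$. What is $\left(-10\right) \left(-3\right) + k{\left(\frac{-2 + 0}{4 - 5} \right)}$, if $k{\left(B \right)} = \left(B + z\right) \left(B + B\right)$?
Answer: $62$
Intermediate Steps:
$k{\left(B \right)} = 2 B \left(6 + B\right)$ ($k{\left(B \right)} = \left(B + 6\right) \left(B + B\right) = \left(6 + B\right) 2 B = 2 B \left(6 + B\right)$)
$\left(-10\right) \left(-3\right) + k{\left(\frac{-2 + 0}{4 - 5} \right)} = \left(-10\right) \left(-3\right) + 2 \frac{-2 + 0}{4 - 5} \left(6 + \frac{-2 + 0}{4 - 5}\right) = 30 + 2 \left(- \frac{2}{-1}\right) \left(6 - \frac{2}{-1}\right) = 30 + 2 \left(\left(-2\right) \left(-1\right)\right) \left(6 - -2\right) = 30 + 2 \cdot 2 \left(6 + 2\right) = 30 + 2 \cdot 2 \cdot 8 = 30 + 32 = 62$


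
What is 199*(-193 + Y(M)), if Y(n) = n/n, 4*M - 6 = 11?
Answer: -38208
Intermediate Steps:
M = 17/4 (M = 3/2 + (¼)*11 = 3/2 + 11/4 = 17/4 ≈ 4.2500)
Y(n) = 1
199*(-193 + Y(M)) = 199*(-193 + 1) = 199*(-192) = -38208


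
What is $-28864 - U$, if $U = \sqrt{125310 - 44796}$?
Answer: $-28864 - 9 \sqrt{994} \approx -29148.0$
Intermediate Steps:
$U = 9 \sqrt{994}$ ($U = \sqrt{80514} = 9 \sqrt{994} \approx 283.75$)
$-28864 - U = -28864 - 9 \sqrt{994}$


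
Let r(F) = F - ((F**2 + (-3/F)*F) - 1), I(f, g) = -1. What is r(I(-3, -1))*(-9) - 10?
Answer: -28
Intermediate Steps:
r(F) = 4 + F - F**2 (r(F) = F - ((F**2 - 3) - 1) = F - ((-3 + F**2) - 1) = F - (-4 + F**2) = F + (4 - F**2) = 4 + F - F**2)
r(I(-3, -1))*(-9) - 10 = (4 - 1 - 1*(-1)**2)*(-9) - 10 = (4 - 1 - 1*1)*(-9) - 10 = (4 - 1 - 1)*(-9) - 10 = 2*(-9) - 10 = -18 - 10 = -28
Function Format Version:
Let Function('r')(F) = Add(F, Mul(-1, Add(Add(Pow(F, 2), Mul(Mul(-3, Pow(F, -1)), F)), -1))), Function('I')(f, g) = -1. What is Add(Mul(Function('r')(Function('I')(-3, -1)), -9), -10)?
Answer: -28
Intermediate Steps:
Function('r')(F) = Add(4, F, Mul(-1, Pow(F, 2))) (Function('r')(F) = Add(F, Mul(-1, Add(Add(Pow(F, 2), -3), -1))) = Add(F, Mul(-1, Add(Add(-3, Pow(F, 2)), -1))) = Add(F, Mul(-1, Add(-4, Pow(F, 2)))) = Add(F, Add(4, Mul(-1, Pow(F, 2)))) = Add(4, F, Mul(-1, Pow(F, 2))))
Add(Mul(Function('r')(Function('I')(-3, -1)), -9), -10) = Add(Mul(Add(4, -1, Mul(-1, Pow(-1, 2))), -9), -10) = Add(Mul(Add(4, -1, Mul(-1, 1)), -9), -10) = Add(Mul(Add(4, -1, -1), -9), -10) = Add(Mul(2, -9), -10) = Add(-18, -10) = -28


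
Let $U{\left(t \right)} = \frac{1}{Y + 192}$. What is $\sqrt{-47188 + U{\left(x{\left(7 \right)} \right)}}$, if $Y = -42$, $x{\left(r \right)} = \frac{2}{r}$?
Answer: $\frac{i \sqrt{42469194}}{30} \approx 217.23 i$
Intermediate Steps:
$U{\left(t \right)} = \frac{1}{150}$ ($U{\left(t \right)} = \frac{1}{-42 + 192} = \frac{1}{150}$)
$\sqrt{-47188 + U{\left(x{\left(7 \right)} \right)}} = \sqrt{-47188 + \frac{1}{150}} = \sqrt{- \frac{7078199}{150}} = \frac{i \sqrt{42469194}}{30}$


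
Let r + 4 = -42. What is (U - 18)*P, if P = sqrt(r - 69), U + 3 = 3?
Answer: -18*I*sqrt(115) ≈ -193.03*I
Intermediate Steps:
U = 0 (U = -3 + 3 = 0)
r = -46 (r = -4 - 42 = -46)
P = I*sqrt(115) (P = sqrt(-46 - 69) = sqrt(-115) = I*sqrt(115) ≈ 10.724*I)
(U - 18)*P = (0 - 18)*(I*sqrt(115)) = -18*I*sqrt(115)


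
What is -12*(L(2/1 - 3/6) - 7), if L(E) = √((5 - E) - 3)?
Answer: 84 - 6*√2 ≈ 75.515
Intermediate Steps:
L(E) = √(2 - E)
-12*(L(2/1 - 3/6) - 7) = -12*(√(2 - (2/1 - 3/6)) - 7) = -12*(√(2 - (2*1 - 3*⅙)) - 7) = -12*(√(2 - (2 - ½)) - 7) = -12*(√(2 - 1*3/2) - 7) = -12*(√(2 - 3/2) - 7) = -12*(√(½) - 7) = -12*(√2/2 - 7) = -12*(-7 + √2/2) = 84 - 6*√2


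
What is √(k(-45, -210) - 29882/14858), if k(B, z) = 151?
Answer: 3*√913633278/7429 ≈ 12.206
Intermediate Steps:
√(k(-45, -210) - 29882/14858) = √(151 - 29882/14858) = √(151 - 29882*1/14858) = √(151 - 14941/7429) = √(1106838/7429) = 3*√913633278/7429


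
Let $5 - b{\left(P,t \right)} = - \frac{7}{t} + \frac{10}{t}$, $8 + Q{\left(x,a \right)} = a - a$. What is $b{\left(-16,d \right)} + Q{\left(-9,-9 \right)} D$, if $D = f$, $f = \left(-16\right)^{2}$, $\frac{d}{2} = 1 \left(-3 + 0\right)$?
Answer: $- \frac{4085}{2} \approx -2042.5$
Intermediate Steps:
$Q{\left(x,a \right)} = -8$ ($Q{\left(x,a \right)} = -8 + \left(a - a\right) = -8 + 0 = -8$)
$d = -6$ ($d = 2 \cdot 1 \left(-3 + 0\right) = 2 \cdot 1 \left(-3\right) = 2 \left(-3\right) = -6$)
$f = 256$
$b{\left(P,t \right)} = 5 - \frac{3}{t}$ ($b{\left(P,t \right)} = 5 - \left(- \frac{7}{t} + \frac{10}{t}\right) = 5 - \frac{3}{t}$)
$D = 256$
$b{\left(-16,d \right)} + Q{\left(-9,-9 \right)} D = \left(5 - \frac{3}{-6}\right) - 2048 = \left(5 - - \frac{1}{2}\right) - 2048 = \left(5 + \frac{1}{2}\right) - 2048 = \frac{11}{2} - 2048 = - \frac{4085}{2}$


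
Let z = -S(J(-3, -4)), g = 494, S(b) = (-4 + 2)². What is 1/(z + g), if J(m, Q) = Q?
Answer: 1/490 ≈ 0.0020408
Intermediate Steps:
S(b) = 4 (S(b) = (-2)² = 4)
z = -4 (z = -1*4 = -4)
1/(z + g) = 1/(-4 + 494) = 1/490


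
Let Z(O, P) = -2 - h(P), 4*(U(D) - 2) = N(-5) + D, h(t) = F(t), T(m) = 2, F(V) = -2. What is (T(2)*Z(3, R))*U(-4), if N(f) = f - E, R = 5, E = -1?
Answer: 0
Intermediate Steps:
h(t) = -2
N(f) = 1 + f (N(f) = f - 1*(-1) = f + 1 = 1 + f)
U(D) = 1 + D/4 (U(D) = 2 + ((1 - 5) + D)/4 = 2 + (-4 + D)/4 = 2 + (-1 + D/4) = 1 + D/4)
Z(O, P) = 0 (Z(O, P) = -2 - 1*(-2) = -2 + 2 = 0)
(T(2)*Z(3, R))*U(-4) = (2*0)*(1 + (1/4)*(-4)) = 0*(1 - 1) = 0*0 = 0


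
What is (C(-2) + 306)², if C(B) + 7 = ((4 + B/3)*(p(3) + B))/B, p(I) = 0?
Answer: 822649/9 ≈ 91406.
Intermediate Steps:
C(B) = -3 + B/3 (C(B) = -7 + ((4 + B/3)*(0 + B))/B = -7 + ((4 + B*(⅓))*B)/B = -7 + ((4 + B/3)*B)/B = -7 + (B*(4 + B/3))/B = -7 + (4 + B/3) = -3 + B/3)
(C(-2) + 306)² = ((-3 + (⅓)*(-2)) + 306)² = ((-3 - ⅔) + 306)² = (-11/3 + 306)² = (907/3)² = 822649/9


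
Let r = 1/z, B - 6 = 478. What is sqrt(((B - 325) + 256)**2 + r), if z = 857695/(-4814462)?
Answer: sqrt(126691592460745535)/857695 ≈ 414.99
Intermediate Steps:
B = 484 (B = 6 + 478 = 484)
z = -857695/4814462 (z = 857695*(-1/4814462) = -857695/4814462 ≈ -0.17815)
r = -4814462/857695 (r = 1/(-857695/4814462) = -4814462/857695 ≈ -5.6133)
sqrt(((B - 325) + 256)**2 + r) = sqrt(((484 - 325) + 256)**2 - 4814462/857695) = sqrt((159 + 256)**2 - 4814462/857695) = sqrt(415**2 - 4814462/857695) = sqrt(172225 - 4814462/857695) = sqrt(147711706913/857695) = sqrt(126691592460745535)/857695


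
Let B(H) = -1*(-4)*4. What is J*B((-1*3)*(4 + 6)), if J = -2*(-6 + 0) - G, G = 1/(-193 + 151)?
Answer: 4040/21 ≈ 192.38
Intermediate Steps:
G = -1/42 (G = 1/(-42) = -1/42 ≈ -0.023810)
B(H) = 16 (B(H) = 4*4 = 16)
J = 505/42 (J = -2*(-6 + 0) - 1*(-1/42) = -2*(-6) + 1/42 = 12 + 1/42 = 505/42 ≈ 12.024)
J*B((-1*3)*(4 + 6)) = (505/42)*16 = 4040/21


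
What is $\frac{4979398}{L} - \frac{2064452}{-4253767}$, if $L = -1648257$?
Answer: $- \frac{17778451432102}{7011301234119} \approx -2.5357$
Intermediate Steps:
$\frac{4979398}{L} - \frac{2064452}{-4253767} = \frac{4979398}{-1648257} - \frac{2064452}{-4253767} = 4979398 \left(- \frac{1}{1648257}\right) - - \frac{2064452}{4253767} = - \frac{4979398}{1648257} + \frac{2064452}{4253767} = - \frac{17778451432102}{7011301234119}$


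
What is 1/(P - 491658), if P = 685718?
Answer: 1/194060 ≈ 5.1530e-6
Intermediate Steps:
1/(P - 491658) = 1/(685718 - 491658) = 1/194060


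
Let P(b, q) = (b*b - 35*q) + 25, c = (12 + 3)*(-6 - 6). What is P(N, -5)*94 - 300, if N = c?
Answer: 3064100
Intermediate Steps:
c = -180 (c = 15*(-12) = -180)
N = -180
P(b, q) = 25 + b² - 35*q (P(b, q) = (b² - 35*q) + 25 = 25 + b² - 35*q)
P(N, -5)*94 - 300 = (25 + (-180)² - 35*(-5))*94 - 300 = (25 + 32400 + 175)*94 - 300 = 32600*94 - 300 = 3064400 - 300 = 3064100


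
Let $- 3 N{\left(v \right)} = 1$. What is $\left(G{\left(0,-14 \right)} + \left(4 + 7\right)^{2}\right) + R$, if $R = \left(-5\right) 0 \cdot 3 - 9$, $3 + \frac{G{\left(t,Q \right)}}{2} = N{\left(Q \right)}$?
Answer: $\frac{316}{3} \approx 105.33$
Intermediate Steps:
$N{\left(v \right)} = - \frac{1}{3}$ ($N{\left(v \right)} = \left(- \frac{1}{3}\right) 1 = - \frac{1}{3}$)
$G{\left(t,Q \right)} = - \frac{20}{3}$ ($G{\left(t,Q \right)} = -6 + 2 \left(- \frac{1}{3}\right) = -6 - \frac{2}{3} = - \frac{20}{3}$)
$R = -9$ ($R = 0 \cdot 3 - 9 = 0 - 9 = -9$)
$\left(G{\left(0,-14 \right)} + \left(4 + 7\right)^{2}\right) + R = \left(- \frac{20}{3} + \left(4 + 7\right)^{2}\right) - 9 = \left(- \frac{20}{3} + 11^{2}\right) - 9 = \left(- \frac{20}{3} + 121\right) - 9 = \frac{343}{3} - 9 = \frac{316}{3}$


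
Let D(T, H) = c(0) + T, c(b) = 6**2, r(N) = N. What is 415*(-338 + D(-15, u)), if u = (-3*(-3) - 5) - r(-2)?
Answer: -131555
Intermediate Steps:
c(b) = 36
u = 6 (u = (-3*(-3) - 5) - 1*(-2) = (9 - 5) + 2 = 4 + 2 = 6)
D(T, H) = 36 + T
415*(-338 + D(-15, u)) = 415*(-338 + (36 - 15)) = 415*(-338 + 21) = 415*(-317) = -131555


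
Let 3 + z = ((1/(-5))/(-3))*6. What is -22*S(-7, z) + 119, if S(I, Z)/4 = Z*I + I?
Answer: -4333/5 ≈ -866.60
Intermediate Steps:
z = -13/5 (z = -3 + ((1/(-5))/(-3))*6 = -3 + ((1*(-1/5))*(-1/3))*6 = -3 - 1/5*(-1/3)*6 = -3 + (1/15)*6 = -3 + 2/5 = -13/5 ≈ -2.6000)
S(I, Z) = 4*I + 4*I*Z (S(I, Z) = 4*(Z*I + I) = 4*(I*Z + I) = 4*(I + I*Z) = 4*I + 4*I*Z)
-22*S(-7, z) + 119 = -88*(-7)*(1 - 13/5) + 119 = -88*(-7)*(-8)/5 + 119 = -22*224/5 + 119 = -4928/5 + 119 = -4333/5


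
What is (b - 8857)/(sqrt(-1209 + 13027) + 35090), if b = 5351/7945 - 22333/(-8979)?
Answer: -2216342496832189/8783840501623971 + 631616556521*sqrt(11818)/87838405016239710 ≈ -0.25154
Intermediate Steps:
b = 225482314/71338155 (b = 5351*(1/7945) - 22333*(-1/8979) = 5351/7945 + 22333/8979 = 225482314/71338155 ≈ 3.1608)
(b - 8857)/(sqrt(-1209 + 13027) + 35090) = (225482314/71338155 - 8857)/(sqrt(-1209 + 13027) + 35090) = -631616556521/(71338155*(sqrt(11818) + 35090)) = -631616556521/(71338155*(35090 + sqrt(11818)))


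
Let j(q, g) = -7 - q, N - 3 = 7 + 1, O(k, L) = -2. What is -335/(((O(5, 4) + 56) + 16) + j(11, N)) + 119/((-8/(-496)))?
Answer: 383321/52 ≈ 7371.6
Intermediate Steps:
N = 11 (N = 3 + (7 + 1) = 3 + 8 = 11)
-335/(((O(5, 4) + 56) + 16) + j(11, N)) + 119/((-8/(-496))) = -335/(((-2 + 56) + 16) + (-7 - 1*11)) + 119/((-8/(-496))) = -335/((54 + 16) + (-7 - 11)) + 119/((-8*(-1/496))) = -335/(70 - 18) + 119/(1/62) = -335/52 + 119*62 = -335*1/52 + 7378 = -335/52 + 7378 = 383321/52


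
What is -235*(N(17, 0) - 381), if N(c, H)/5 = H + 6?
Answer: 82485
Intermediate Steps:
N(c, H) = 30 + 5*H (N(c, H) = 5*(H + 6) = 5*(6 + H) = 30 + 5*H)
-235*(N(17, 0) - 381) = -235*((30 + 5*0) - 381) = -235*((30 + 0) - 381) = -235*(30 - 381) = -235*(-351) = 82485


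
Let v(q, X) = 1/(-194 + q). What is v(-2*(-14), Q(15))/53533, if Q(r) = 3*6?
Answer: -1/8886478 ≈ -1.1253e-7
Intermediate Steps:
Q(r) = 18
v(-2*(-14), Q(15))/53533 = 1/(-194 - 2*(-14)*53533) = (1/53533)/(-194 + 28) = (1/53533)/(-166) = -1/166*1/53533 = -1/8886478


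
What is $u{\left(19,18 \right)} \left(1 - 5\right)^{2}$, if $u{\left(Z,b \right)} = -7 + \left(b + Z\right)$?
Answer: $480$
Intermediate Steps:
$u{\left(Z,b \right)} = -7 + Z + b$ ($u{\left(Z,b \right)} = -7 + \left(Z + b\right) = -7 + Z + b$)
$u{\left(19,18 \right)} \left(1 - 5\right)^{2} = \left(-7 + 19 + 18\right) \left(1 - 5\right)^{2} = 30 \left(-4\right)^{2} = 30 \cdot 16 = 480$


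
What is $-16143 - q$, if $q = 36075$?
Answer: $-52218$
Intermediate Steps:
$-16143 - q = -16143 - 36075 = -52218$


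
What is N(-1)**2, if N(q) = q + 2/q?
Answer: 9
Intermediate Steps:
N(-1)**2 = (-1 + 2/(-1))**2 = (-1 + 2*(-1))**2 = (-1 - 2)**2 = (-3)**2 = 9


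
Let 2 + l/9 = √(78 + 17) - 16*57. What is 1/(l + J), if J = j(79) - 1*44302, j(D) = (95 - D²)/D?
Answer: -36479198/1919011965741 - 6241*√95/1919011965741 ≈ -1.9041e-5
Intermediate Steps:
j(D) = (95 - D²)/D
l = -8226 + 9*√95 (l = -18 + 9*(√(78 + 17) - 16*57) = -18 + 9*(√95 - 912) = -18 + 9*(-912 + √95) = -18 + (-8208 + 9*√95) = -8226 + 9*√95 ≈ -8138.3)
J = -3506004/79 (J = (-1*79 + 95/79) - 1*44302 = (-79 + 95*(1/79)) - 44302 = (-79 + 95/79) - 44302 = -6146/79 - 44302 = -3506004/79 ≈ -44380.)
1/(l + J) = 1/((-8226 + 9*√95) - 3506004/79) = 1/(-4155858/79 + 9*√95)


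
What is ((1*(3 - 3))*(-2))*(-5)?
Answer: 0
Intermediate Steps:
((1*(3 - 3))*(-2))*(-5) = ((1*0)*(-2))*(-5) = (0*(-2))*(-5) = 0*(-5) = 0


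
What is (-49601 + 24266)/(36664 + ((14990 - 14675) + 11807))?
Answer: -8445/16262 ≈ -0.51931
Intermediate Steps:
(-49601 + 24266)/(36664 + ((14990 - 14675) + 11807)) = -25335/(36664 + (315 + 11807)) = -25335/(36664 + 12122) = -25335/48786 = -25335*1/48786 = -8445/16262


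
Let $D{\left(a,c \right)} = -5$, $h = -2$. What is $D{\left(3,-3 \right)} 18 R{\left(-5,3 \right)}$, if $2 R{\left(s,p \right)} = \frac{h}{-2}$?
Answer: $-45$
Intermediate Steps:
$R{\left(s,p \right)} = \frac{1}{2}$ ($R{\left(s,p \right)} = \frac{\left(-2\right) \frac{1}{-2}}{2} = \frac{\left(-2\right) \left(- \frac{1}{2}\right)}{2} = \frac{1}{2} \cdot 1 = \frac{1}{2}$)
$D{\left(3,-3 \right)} 18 R{\left(-5,3 \right)} = \left(-5\right) 18 \cdot \frac{1}{2} = \left(-90\right) \frac{1}{2} = -45$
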